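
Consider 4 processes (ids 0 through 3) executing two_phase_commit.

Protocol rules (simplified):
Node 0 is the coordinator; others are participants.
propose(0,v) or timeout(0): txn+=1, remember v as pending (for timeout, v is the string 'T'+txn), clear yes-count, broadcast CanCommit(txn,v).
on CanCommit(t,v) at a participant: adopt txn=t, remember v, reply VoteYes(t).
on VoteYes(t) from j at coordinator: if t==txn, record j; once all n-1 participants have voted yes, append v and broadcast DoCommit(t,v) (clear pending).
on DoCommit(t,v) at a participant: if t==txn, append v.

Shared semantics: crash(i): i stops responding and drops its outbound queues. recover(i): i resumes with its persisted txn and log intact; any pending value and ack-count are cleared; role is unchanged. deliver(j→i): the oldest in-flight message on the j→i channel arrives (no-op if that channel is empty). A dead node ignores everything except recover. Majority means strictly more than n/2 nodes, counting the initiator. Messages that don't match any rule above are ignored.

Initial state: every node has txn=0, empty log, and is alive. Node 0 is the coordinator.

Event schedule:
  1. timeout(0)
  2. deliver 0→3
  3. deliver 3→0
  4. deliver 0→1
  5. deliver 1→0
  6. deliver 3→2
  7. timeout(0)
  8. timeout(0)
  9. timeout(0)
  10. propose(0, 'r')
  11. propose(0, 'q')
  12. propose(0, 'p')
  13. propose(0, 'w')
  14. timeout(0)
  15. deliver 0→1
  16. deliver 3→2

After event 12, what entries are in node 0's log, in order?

empty

e1 timeout(0): 0[coor,t=1,-]
e2 deliver 0→3: 3[part,t=1,-]
e3 deliver 3→0: ·
e4 deliver 0→1: 1[part,t=1,-]
e5 deliver 1→0: ·
e6 deliver 3→2: ·
e7 timeout(0): 0[coor,t=2,-]
e8 timeout(0): 0[coor,t=3,-]
e9 timeout(0): 0[coor,t=4,-]
e10 propose(0,'r'): 0[coor,t=5,-]
e11 propose(0,'q'): 0[coor,t=6,-]
e12 propose(0,'p'): 0[coor,t=7,-]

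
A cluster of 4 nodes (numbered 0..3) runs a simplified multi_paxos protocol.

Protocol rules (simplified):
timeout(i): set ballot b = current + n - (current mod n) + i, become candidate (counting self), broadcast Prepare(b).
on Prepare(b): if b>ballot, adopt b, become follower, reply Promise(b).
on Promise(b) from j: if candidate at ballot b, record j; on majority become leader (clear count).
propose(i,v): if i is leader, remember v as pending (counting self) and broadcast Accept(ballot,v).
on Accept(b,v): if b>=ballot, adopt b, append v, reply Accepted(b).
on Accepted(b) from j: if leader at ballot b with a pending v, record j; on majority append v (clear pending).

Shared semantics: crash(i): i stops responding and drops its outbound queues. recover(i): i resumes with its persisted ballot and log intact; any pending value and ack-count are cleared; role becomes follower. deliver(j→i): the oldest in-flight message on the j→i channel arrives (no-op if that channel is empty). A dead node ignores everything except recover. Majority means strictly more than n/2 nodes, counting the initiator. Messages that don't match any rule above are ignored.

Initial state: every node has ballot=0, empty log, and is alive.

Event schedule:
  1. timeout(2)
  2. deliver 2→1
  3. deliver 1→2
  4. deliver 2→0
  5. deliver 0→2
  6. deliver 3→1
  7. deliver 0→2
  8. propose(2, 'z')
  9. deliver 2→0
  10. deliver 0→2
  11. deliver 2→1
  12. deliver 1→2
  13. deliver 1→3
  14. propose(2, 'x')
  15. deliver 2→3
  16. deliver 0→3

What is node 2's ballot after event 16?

6

step 1 timeout(2): 2={cand,b=6,log=-}
step 2 deliver 2→1: 1={foll,b=6,log=-}
step 3 deliver 1→2: —
step 4 deliver 2→0: 0={foll,b=6,log=-}
step 5 deliver 0→2: 2={lead,b=6,log=-}
step 6 deliver 3→1: —
step 7 deliver 0→2: —
step 8 propose(2,'z'): —
step 9 deliver 2→0: 0={foll,b=6,log=z}
step 10 deliver 0→2: —
step 11 deliver 2→1: 1={foll,b=6,log=z}
step 12 deliver 1→2: 2={lead,b=6,log=z}
step 13 deliver 1→3: —
step 14 propose(2,'x'): —
step 15 deliver 2→3: 3={foll,b=6,log=-}
step 16 deliver 0→3: —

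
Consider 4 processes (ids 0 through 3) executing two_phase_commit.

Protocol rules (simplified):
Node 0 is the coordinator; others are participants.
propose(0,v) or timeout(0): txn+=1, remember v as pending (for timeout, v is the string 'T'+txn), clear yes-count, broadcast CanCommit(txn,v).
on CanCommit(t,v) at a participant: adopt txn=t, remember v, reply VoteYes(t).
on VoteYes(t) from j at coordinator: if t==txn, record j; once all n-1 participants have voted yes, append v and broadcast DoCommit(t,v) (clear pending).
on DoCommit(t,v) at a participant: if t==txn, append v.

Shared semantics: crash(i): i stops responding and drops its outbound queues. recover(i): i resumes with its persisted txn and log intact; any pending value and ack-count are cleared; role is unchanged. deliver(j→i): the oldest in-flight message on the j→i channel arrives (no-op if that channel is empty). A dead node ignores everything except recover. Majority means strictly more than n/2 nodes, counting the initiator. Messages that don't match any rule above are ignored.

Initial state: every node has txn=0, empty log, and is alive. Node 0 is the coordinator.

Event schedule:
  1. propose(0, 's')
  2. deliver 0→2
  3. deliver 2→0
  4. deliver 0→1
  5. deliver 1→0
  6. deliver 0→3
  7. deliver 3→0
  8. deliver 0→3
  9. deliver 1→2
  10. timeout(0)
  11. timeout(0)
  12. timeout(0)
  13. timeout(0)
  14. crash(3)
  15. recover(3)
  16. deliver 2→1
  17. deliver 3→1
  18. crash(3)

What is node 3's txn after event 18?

1

[1] propose(0,'s') → N0(coor t1 [-])
[2] deliver 0→2 → N2(part t1 [-])
[3] deliver 2→0 → ∅
[4] deliver 0→1 → N1(part t1 [-])
[5] deliver 1→0 → ∅
[6] deliver 0→3 → N3(part t1 [-])
[7] deliver 3→0 → N0(coor t1 [s])
[8] deliver 0→3 → N3(part t1 [s])
[9] deliver 1→2 → ∅
[10] timeout(0) → N0(coor t2 [s])
[11] timeout(0) → N0(coor t3 [s])
[12] timeout(0) → N0(coor t4 [s])
[13] timeout(0) → N0(coor t5 [s])
[14] crash(3) → N3(✗part t1 [s])
[15] recover(3) → N3(part t1 [s])
[16] deliver 2→1 → ∅
[17] deliver 3→1 → ∅
[18] crash(3) → N3(✗part t1 [s])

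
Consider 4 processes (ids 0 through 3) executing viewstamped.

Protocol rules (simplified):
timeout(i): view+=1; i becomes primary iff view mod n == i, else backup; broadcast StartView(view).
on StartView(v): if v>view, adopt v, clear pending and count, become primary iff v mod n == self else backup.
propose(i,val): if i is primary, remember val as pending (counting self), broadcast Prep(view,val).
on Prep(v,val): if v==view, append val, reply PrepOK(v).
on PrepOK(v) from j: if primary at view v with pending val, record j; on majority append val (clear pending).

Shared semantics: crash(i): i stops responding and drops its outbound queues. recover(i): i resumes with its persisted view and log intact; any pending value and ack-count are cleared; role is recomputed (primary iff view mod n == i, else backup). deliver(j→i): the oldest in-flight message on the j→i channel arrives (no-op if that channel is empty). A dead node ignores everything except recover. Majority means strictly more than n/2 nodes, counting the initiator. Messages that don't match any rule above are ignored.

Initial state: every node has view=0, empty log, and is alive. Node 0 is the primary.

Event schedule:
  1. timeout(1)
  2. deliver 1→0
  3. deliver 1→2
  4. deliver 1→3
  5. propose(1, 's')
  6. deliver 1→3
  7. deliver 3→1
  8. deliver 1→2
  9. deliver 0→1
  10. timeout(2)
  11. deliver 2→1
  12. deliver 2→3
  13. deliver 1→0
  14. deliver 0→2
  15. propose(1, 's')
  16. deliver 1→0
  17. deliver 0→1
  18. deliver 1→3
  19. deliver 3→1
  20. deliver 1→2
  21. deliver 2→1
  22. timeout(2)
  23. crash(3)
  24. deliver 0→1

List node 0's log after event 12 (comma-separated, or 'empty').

empty

1. timeout(1):  <1:prim v1 ->
2. deliver 1→0:  <0:back v1 ->
3. deliver 1→2:  <2:back v1 ->
4. deliver 1→3:  <3:back v1 ->
5. propose(1,'s'):  nop
6. deliver 1→3:  <3:back v1 s>
7. deliver 3→1:  nop
8. deliver 1→2:  <2:back v1 s>
9. deliver 0→1:  nop
10. timeout(2):  <2:prim v2 s>
11. deliver 2→1:  <1:prim v1 s>
12. deliver 2→3:  <3:back v2 s>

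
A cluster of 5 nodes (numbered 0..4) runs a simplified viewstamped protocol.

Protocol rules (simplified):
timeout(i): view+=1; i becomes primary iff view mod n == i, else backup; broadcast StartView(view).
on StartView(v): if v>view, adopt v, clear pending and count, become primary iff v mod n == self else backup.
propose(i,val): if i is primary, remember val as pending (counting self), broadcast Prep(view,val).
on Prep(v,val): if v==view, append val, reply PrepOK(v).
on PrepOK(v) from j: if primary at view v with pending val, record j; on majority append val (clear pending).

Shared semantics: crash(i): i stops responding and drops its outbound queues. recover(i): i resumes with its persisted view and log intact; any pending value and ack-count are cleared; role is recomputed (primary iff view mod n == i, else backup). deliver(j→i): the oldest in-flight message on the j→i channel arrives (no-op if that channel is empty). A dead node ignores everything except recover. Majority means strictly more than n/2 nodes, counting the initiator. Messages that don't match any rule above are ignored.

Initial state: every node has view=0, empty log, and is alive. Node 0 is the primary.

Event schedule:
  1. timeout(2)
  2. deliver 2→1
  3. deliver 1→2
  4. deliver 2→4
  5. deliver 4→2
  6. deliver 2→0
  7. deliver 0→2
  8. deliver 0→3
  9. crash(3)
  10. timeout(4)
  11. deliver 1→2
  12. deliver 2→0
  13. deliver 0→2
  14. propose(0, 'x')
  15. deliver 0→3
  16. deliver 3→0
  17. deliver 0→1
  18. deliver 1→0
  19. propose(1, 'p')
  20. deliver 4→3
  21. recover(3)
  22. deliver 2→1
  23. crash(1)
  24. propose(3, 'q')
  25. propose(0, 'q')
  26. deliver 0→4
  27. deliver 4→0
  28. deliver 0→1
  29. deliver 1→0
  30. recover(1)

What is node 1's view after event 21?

[1] timeout(2) → N2(back v1 [-])
[2] deliver 2→1 → N1(prim v1 [-])
[3] deliver 1→2 → ∅
[4] deliver 2→4 → N4(back v1 [-])
[5] deliver 4→2 → ∅
[6] deliver 2→0 → N0(back v1 [-])
[7] deliver 0→2 → ∅
[8] deliver 0→3 → ∅
[9] crash(3) → N3(✗back v0 [-])
[10] timeout(4) → N4(back v2 [-])
[11] deliver 1→2 → ∅
[12] deliver 2→0 → ∅
[13] deliver 0→2 → ∅
[14] propose(0,'x') → ∅
[15] deliver 0→3 → ∅
[16] deliver 3→0 → ∅
[17] deliver 0→1 → ∅
[18] deliver 1→0 → ∅
[19] propose(1,'p') → ∅
[20] deliver 4→3 → ∅
[21] recover(3) → N3(back v0 [-])

1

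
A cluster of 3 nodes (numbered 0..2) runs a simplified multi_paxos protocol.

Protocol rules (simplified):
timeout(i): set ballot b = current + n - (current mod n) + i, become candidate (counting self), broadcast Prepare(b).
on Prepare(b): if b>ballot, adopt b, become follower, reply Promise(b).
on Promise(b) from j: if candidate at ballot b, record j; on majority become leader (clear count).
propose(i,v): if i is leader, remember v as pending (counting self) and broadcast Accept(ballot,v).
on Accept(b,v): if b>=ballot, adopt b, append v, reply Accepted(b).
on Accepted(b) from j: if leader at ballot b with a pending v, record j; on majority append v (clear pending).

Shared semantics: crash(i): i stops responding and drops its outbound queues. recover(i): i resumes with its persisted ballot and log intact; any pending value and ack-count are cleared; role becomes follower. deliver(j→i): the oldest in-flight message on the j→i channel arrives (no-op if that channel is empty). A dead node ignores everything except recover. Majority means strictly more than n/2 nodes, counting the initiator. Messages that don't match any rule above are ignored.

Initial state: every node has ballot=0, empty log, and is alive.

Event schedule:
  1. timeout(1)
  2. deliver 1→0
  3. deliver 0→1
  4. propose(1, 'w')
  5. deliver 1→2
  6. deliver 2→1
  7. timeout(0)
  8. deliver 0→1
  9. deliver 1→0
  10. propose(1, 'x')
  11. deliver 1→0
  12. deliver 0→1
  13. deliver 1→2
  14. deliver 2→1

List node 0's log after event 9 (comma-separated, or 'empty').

step 1 timeout(1): 1={cand,b=4,log=-}
step 2 deliver 1→0: 0={foll,b=4,log=-}
step 3 deliver 0→1: 1={lead,b=4,log=-}
step 4 propose(1,'w'): —
step 5 deliver 1→2: 2={foll,b=4,log=-}
step 6 deliver 2→1: —
step 7 timeout(0): 0={cand,b=6,log=-}
step 8 deliver 0→1: 1={foll,b=6,log=-}
step 9 deliver 1→0: —

empty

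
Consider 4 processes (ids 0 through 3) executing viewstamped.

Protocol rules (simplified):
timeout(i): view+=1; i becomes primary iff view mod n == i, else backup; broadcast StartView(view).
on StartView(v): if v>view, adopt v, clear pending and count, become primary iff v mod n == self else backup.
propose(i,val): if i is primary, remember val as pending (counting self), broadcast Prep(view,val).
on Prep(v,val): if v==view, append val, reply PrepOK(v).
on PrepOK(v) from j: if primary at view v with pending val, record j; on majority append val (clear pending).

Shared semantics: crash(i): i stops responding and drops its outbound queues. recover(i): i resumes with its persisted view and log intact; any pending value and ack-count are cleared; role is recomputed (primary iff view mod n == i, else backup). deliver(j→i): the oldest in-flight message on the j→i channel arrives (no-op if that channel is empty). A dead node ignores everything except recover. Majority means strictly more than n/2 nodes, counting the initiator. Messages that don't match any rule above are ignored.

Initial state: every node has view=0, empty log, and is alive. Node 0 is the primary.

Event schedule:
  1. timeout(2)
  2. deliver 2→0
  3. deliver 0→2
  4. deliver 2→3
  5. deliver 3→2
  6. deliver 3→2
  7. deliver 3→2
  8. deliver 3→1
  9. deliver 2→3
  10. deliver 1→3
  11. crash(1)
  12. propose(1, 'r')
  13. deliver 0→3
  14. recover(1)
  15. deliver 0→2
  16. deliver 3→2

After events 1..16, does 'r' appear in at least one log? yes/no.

e1 timeout(2): 2[back,v=1,-]
e2 deliver 2→0: 0[back,v=1,-]
e3 deliver 0→2: ·
e4 deliver 2→3: 3[back,v=1,-]
e5 deliver 3→2: ·
e6 deliver 3→2: ·
e7 deliver 3→2: ·
e8 deliver 3→1: ·
e9 deliver 2→3: ·
e10 deliver 1→3: ·
e11 crash(1): 1[✗back,v=0,-]
e12 propose(1,'r'): ·
e13 deliver 0→3: ·
e14 recover(1): 1[back,v=0,-]
e15 deliver 0→2: ·
e16 deliver 3→2: ·

no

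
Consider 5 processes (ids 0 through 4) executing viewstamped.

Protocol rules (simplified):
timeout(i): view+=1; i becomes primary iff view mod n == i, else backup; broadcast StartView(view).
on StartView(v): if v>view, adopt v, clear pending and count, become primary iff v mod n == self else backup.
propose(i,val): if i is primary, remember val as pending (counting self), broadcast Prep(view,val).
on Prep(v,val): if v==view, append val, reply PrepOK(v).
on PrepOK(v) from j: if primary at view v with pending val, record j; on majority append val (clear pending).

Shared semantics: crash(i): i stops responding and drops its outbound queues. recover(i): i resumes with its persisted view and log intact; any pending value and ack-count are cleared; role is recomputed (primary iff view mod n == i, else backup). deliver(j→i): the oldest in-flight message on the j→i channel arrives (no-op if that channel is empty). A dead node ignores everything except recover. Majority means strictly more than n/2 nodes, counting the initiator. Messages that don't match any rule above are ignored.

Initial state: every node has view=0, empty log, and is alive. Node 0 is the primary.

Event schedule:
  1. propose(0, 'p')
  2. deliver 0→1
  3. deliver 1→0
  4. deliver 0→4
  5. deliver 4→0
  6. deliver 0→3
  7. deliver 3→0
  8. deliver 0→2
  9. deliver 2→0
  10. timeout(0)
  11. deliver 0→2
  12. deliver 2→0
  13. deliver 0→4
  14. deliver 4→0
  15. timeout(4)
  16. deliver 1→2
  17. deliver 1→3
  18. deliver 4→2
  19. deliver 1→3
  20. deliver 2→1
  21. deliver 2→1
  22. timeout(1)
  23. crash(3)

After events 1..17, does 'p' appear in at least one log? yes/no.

after 1 — propose(0,'p'): ·
after 2 — deliver 0→1: n1:back/v0/[p]
after 3 — deliver 1→0: ·
after 4 — deliver 0→4: n4:back/v0/[p]
after 5 — deliver 4→0: n0:prim/v0/[p]
after 6 — deliver 0→3: n3:back/v0/[p]
after 7 — deliver 3→0: ·
after 8 — deliver 0→2: n2:back/v0/[p]
after 9 — deliver 2→0: ·
after 10 — timeout(0): n0:back/v1/[p]
after 11 — deliver 0→2: n2:back/v1/[p]
after 12 — deliver 2→0: ·
after 13 — deliver 0→4: n4:back/v1/[p]
after 14 — deliver 4→0: ·
after 15 — timeout(4): n4:back/v2/[p]
after 16 — deliver 1→2: ·
after 17 — deliver 1→3: ·

yes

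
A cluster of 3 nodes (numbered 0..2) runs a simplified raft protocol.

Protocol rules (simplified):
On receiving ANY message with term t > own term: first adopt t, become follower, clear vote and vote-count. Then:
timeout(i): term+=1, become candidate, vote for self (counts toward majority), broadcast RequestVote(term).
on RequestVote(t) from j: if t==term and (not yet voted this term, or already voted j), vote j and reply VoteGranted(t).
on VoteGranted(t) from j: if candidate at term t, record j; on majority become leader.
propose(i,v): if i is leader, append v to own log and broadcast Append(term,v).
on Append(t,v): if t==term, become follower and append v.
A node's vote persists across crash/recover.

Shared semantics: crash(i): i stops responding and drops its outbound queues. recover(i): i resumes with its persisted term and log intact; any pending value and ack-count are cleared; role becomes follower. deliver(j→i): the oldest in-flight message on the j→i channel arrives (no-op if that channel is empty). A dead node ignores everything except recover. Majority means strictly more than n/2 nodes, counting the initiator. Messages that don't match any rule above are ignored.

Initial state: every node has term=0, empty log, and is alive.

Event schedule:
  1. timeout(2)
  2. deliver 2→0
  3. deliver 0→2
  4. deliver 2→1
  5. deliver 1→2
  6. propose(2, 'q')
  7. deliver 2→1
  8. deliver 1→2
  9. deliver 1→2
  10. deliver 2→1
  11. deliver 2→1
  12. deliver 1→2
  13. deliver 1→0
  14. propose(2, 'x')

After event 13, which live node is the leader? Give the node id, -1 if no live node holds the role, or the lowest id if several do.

step 1 timeout(2): 2={cand,t=1,log=-}
step 2 deliver 2→0: 0={foll,t=1,log=-}
step 3 deliver 0→2: 2={lead,t=1,log=-}
step 4 deliver 2→1: 1={foll,t=1,log=-}
step 5 deliver 1→2: —
step 6 propose(2,'q'): 2={lead,t=1,log=q}
step 7 deliver 2→1: 1={foll,t=1,log=q}
step 8 deliver 1→2: —
step 9 deliver 1→2: —
step 10 deliver 2→1: —
step 11 deliver 2→1: —
step 12 deliver 1→2: —
step 13 deliver 1→0: —

2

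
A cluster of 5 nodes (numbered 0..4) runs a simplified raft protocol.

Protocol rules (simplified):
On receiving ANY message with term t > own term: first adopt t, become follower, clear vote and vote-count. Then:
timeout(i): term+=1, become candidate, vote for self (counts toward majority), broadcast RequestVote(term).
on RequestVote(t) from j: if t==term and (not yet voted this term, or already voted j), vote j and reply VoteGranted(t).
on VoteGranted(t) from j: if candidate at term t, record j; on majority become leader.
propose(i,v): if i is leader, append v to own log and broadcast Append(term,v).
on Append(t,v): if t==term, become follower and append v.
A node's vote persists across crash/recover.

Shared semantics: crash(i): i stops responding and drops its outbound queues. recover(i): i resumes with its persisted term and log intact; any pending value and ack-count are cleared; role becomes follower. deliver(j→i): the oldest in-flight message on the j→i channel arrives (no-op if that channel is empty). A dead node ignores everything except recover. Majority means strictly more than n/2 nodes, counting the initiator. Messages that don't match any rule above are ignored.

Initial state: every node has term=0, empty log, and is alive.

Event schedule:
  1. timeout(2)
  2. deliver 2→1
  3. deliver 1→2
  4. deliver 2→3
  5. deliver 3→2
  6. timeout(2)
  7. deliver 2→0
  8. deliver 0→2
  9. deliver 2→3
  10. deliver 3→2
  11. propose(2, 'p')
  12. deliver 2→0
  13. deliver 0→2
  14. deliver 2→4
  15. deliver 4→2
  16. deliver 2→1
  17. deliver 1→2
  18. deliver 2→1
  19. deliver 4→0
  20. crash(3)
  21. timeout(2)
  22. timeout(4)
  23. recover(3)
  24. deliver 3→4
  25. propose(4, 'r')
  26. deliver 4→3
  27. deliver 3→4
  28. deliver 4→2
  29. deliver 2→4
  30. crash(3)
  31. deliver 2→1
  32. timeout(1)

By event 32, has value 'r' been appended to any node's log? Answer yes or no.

no

after 1 — timeout(2): n2:cand/t1/[-]
after 2 — deliver 2→1: n1:foll/t1/[-]
after 3 — deliver 1→2: ·
after 4 — deliver 2→3: n3:foll/t1/[-]
after 5 — deliver 3→2: n2:lead/t1/[-]
after 6 — timeout(2): n2:cand/t2/[-]
after 7 — deliver 2→0: n0:foll/t1/[-]
after 8 — deliver 0→2: ·
after 9 — deliver 2→3: n3:foll/t2/[-]
after 10 — deliver 3→2: ·
after 11 — propose(2,'p'): ·
after 12 — deliver 2→0: n0:foll/t2/[-]
after 13 — deliver 0→2: n2:lead/t2/[-]
after 14 — deliver 2→4: n4:foll/t1/[-]
after 15 — deliver 4→2: ·
after 16 — deliver 2→1: n1:foll/t2/[-]
after 17 — deliver 1→2: ·
after 18 — deliver 2→1: ·
after 19 — deliver 4→0: ·
after 20 — crash(3): n3:✗foll/t2/[-]
after 21 — timeout(2): n2:cand/t3/[-]
after 22 — timeout(4): n4:cand/t2/[-]
after 23 — recover(3): n3:foll/t2/[-]
after 24 — deliver 3→4: ·
after 25 — propose(4,'r'): ·
after 26 — deliver 4→3: ·
after 27 — deliver 3→4: ·
after 28 — deliver 4→2: ·
after 29 — deliver 2→4: ·
after 30 — crash(3): n3:✗foll/t2/[-]
after 31 — deliver 2→1: n1:foll/t3/[-]
after 32 — timeout(1): n1:cand/t4/[-]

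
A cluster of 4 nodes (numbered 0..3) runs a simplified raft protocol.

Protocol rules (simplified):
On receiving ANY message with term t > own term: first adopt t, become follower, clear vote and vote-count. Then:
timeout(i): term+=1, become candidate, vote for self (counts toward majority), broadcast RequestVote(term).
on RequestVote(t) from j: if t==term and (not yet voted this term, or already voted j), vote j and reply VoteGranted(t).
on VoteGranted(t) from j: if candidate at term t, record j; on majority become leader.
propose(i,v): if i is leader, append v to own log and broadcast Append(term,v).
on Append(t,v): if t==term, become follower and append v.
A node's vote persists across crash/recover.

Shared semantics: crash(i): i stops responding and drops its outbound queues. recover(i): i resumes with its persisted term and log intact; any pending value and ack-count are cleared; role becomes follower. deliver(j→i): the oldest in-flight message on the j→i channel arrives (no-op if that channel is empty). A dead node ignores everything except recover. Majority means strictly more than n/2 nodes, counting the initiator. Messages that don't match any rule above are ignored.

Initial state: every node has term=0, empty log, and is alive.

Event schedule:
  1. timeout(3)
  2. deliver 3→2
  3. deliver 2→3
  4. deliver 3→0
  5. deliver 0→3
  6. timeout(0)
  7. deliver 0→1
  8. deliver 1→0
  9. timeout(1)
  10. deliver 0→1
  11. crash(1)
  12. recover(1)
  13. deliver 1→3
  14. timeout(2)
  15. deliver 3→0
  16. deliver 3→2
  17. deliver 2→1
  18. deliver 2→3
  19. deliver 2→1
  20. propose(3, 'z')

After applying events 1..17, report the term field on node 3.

1

e1 timeout(3): 3[cand,t=1,-]
e2 deliver 3→2: 2[foll,t=1,-]
e3 deliver 2→3: ·
e4 deliver 3→0: 0[foll,t=1,-]
e5 deliver 0→3: 3[lead,t=1,-]
e6 timeout(0): 0[cand,t=2,-]
e7 deliver 0→1: 1[foll,t=2,-]
e8 deliver 1→0: ·
e9 timeout(1): 1[cand,t=3,-]
e10 deliver 0→1: ·
e11 crash(1): 1[✗cand,t=3,-]
e12 recover(1): 1[foll,t=3,-]
e13 deliver 1→3: ·
e14 timeout(2): 2[cand,t=2,-]
e15 deliver 3→0: ·
e16 deliver 3→2: ·
e17 deliver 2→1: ·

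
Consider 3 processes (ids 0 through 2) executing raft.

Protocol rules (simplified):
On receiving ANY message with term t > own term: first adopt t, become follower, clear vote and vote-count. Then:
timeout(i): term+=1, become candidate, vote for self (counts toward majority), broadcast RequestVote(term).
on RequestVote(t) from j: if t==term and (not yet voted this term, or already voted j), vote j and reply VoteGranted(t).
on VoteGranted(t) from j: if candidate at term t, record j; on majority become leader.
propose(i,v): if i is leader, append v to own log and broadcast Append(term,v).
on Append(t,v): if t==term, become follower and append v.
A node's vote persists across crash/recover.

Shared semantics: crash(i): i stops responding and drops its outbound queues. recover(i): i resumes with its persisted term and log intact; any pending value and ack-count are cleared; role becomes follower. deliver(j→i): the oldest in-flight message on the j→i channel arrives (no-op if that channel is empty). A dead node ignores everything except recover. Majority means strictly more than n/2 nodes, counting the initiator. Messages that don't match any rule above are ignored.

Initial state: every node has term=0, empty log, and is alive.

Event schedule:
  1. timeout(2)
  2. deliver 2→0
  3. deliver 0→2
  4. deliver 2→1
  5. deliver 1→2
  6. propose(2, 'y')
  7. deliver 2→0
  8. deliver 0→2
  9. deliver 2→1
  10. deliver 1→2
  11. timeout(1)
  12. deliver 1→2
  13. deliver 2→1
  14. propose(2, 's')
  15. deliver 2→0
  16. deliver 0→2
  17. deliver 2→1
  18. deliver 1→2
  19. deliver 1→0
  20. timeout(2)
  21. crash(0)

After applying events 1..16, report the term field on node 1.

[1] timeout(2) → N2(cand t1 [-])
[2] deliver 2→0 → N0(foll t1 [-])
[3] deliver 0→2 → N2(lead t1 [-])
[4] deliver 2→1 → N1(foll t1 [-])
[5] deliver 1→2 → ∅
[6] propose(2,'y') → N2(lead t1 [y])
[7] deliver 2→0 → N0(foll t1 [y])
[8] deliver 0→2 → ∅
[9] deliver 2→1 → N1(foll t1 [y])
[10] deliver 1→2 → ∅
[11] timeout(1) → N1(cand t2 [y])
[12] deliver 1→2 → N2(foll t2 [y])
[13] deliver 2→1 → N1(lead t2 [y])
[14] propose(2,'s') → ∅
[15] deliver 2→0 → ∅
[16] deliver 0→2 → ∅

2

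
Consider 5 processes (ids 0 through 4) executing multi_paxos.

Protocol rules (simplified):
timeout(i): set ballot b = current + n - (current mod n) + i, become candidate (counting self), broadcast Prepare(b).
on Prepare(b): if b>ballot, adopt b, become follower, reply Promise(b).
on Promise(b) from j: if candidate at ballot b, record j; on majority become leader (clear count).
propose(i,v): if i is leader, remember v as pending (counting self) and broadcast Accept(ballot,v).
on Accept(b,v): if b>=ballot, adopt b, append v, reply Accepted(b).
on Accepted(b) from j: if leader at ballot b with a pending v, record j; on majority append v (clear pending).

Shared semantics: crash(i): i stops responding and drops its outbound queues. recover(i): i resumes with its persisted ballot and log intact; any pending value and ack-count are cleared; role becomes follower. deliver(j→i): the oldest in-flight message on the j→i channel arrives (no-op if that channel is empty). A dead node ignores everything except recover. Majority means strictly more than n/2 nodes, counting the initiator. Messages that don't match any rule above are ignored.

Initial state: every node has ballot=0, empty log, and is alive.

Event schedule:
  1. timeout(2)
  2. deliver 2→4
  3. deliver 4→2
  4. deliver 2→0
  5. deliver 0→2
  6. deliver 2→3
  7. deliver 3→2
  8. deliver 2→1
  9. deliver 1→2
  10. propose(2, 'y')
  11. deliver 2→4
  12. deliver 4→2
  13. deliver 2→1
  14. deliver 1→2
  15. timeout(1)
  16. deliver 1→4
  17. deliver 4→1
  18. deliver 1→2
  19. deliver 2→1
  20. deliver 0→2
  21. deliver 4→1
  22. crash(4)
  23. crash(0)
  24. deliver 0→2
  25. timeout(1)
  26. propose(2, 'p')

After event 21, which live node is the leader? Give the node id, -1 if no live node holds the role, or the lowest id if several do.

1

after 1 — timeout(2): n2:cand/b7/[-]
after 2 — deliver 2→4: n4:foll/b7/[-]
after 3 — deliver 4→2: ·
after 4 — deliver 2→0: n0:foll/b7/[-]
after 5 — deliver 0→2: n2:lead/b7/[-]
after 6 — deliver 2→3: n3:foll/b7/[-]
after 7 — deliver 3→2: ·
after 8 — deliver 2→1: n1:foll/b7/[-]
after 9 — deliver 1→2: ·
after 10 — propose(2,'y'): ·
after 11 — deliver 2→4: n4:foll/b7/[y]
after 12 — deliver 4→2: ·
after 13 — deliver 2→1: n1:foll/b7/[y]
after 14 — deliver 1→2: n2:lead/b7/[y]
after 15 — timeout(1): n1:cand/b11/[y]
after 16 — deliver 1→4: n4:foll/b11/[y]
after 17 — deliver 4→1: ·
after 18 — deliver 1→2: n2:foll/b11/[y]
after 19 — deliver 2→1: n1:lead/b11/[y]
after 20 — deliver 0→2: ·
after 21 — deliver 4→1: ·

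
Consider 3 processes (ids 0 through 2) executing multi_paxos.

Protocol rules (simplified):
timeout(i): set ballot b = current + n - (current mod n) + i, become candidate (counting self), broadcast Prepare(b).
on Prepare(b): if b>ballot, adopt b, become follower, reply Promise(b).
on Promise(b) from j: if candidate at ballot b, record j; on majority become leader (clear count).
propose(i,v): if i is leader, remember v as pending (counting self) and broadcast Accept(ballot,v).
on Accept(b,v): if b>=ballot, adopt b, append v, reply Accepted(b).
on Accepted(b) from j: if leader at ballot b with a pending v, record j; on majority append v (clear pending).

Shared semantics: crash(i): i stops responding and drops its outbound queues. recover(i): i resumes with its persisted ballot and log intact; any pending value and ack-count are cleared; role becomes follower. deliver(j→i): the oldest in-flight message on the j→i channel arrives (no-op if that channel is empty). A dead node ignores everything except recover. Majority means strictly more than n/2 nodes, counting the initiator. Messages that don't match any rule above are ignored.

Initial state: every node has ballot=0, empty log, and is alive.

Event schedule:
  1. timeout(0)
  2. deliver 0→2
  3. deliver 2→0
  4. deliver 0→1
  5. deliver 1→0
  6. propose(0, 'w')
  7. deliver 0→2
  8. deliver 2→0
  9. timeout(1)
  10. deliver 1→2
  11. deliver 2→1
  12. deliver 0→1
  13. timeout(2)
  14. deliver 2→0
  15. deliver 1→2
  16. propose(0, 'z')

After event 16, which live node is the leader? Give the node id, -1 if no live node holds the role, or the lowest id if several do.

1

1. timeout(0):  <0:cand b3 ->
2. deliver 0→2:  <2:foll b3 ->
3. deliver 2→0:  <0:lead b3 ->
4. deliver 0→1:  <1:foll b3 ->
5. deliver 1→0:  nop
6. propose(0,'w'):  nop
7. deliver 0→2:  <2:foll b3 w>
8. deliver 2→0:  <0:lead b3 w>
9. timeout(1):  <1:cand b7 ->
10. deliver 1→2:  <2:foll b7 w>
11. deliver 2→1:  <1:lead b7 ->
12. deliver 0→1:  nop
13. timeout(2):  <2:cand b11 w>
14. deliver 2→0:  <0:foll b11 w>
15. deliver 1→2:  nop
16. propose(0,'z'):  nop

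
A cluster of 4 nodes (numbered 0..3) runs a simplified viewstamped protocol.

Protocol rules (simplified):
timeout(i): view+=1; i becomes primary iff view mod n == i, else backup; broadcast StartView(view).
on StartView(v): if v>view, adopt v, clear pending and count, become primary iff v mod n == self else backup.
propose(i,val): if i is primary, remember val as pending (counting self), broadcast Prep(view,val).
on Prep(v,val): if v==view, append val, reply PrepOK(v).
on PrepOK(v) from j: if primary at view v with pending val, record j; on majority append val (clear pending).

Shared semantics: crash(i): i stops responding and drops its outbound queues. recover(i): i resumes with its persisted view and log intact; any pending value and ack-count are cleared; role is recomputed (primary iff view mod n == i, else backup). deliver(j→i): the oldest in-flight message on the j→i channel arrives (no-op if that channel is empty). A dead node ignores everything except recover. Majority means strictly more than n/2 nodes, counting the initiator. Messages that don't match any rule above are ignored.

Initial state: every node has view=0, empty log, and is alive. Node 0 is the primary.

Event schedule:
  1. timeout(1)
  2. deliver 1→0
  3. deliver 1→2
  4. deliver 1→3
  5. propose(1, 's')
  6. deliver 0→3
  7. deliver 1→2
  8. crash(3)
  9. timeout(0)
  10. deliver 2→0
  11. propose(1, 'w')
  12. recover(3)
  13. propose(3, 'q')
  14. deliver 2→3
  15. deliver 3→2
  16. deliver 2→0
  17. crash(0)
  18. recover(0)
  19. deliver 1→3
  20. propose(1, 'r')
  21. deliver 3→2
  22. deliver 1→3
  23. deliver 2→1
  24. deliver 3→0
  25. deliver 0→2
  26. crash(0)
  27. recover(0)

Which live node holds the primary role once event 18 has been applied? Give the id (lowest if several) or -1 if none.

1

1. timeout(1):  <1:prim v1 ->
2. deliver 1→0:  <0:back v1 ->
3. deliver 1→2:  <2:back v1 ->
4. deliver 1→3:  <3:back v1 ->
5. propose(1,'s'):  nop
6. deliver 0→3:  nop
7. deliver 1→2:  <2:back v1 s>
8. crash(3):  <3:✗back v1 ->
9. timeout(0):  <0:back v2 ->
10. deliver 2→0:  nop
11. propose(1,'w'):  nop
12. recover(3):  <3:back v1 ->
13. propose(3,'q'):  nop
14. deliver 2→3:  nop
15. deliver 3→2:  nop
16. deliver 2→0:  nop
17. crash(0):  <0:✗back v2 ->
18. recover(0):  <0:back v2 ->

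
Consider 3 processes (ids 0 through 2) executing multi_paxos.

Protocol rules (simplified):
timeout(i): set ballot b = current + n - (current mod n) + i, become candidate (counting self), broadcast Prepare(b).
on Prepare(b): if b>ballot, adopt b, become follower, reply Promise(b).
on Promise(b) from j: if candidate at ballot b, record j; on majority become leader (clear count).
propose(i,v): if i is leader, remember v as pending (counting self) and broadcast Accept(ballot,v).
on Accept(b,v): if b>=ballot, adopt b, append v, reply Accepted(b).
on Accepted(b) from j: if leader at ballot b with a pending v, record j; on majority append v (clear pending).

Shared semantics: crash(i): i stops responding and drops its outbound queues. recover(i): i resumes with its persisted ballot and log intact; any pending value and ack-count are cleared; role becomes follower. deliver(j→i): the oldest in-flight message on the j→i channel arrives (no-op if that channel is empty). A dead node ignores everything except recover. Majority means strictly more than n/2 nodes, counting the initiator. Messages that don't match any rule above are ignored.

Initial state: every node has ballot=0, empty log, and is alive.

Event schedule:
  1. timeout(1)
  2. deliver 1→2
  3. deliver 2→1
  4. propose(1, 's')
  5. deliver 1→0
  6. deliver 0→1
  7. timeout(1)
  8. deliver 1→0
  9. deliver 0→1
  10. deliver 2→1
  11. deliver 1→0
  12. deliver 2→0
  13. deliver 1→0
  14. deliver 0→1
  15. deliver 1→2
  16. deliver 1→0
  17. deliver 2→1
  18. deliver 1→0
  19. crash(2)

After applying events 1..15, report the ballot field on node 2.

step 1 timeout(1): 1={cand,b=4,log=-}
step 2 deliver 1→2: 2={foll,b=4,log=-}
step 3 deliver 2→1: 1={lead,b=4,log=-}
step 4 propose(1,'s'): —
step 5 deliver 1→0: 0={foll,b=4,log=-}
step 6 deliver 0→1: —
step 7 timeout(1): 1={cand,b=7,log=-}
step 8 deliver 1→0: 0={foll,b=4,log=s}
step 9 deliver 0→1: —
step 10 deliver 2→1: —
step 11 deliver 1→0: 0={foll,b=7,log=s}
step 12 deliver 2→0: —
step 13 deliver 1→0: —
step 14 deliver 0→1: 1={lead,b=7,log=-}
step 15 deliver 1→2: 2={foll,b=4,log=s}

4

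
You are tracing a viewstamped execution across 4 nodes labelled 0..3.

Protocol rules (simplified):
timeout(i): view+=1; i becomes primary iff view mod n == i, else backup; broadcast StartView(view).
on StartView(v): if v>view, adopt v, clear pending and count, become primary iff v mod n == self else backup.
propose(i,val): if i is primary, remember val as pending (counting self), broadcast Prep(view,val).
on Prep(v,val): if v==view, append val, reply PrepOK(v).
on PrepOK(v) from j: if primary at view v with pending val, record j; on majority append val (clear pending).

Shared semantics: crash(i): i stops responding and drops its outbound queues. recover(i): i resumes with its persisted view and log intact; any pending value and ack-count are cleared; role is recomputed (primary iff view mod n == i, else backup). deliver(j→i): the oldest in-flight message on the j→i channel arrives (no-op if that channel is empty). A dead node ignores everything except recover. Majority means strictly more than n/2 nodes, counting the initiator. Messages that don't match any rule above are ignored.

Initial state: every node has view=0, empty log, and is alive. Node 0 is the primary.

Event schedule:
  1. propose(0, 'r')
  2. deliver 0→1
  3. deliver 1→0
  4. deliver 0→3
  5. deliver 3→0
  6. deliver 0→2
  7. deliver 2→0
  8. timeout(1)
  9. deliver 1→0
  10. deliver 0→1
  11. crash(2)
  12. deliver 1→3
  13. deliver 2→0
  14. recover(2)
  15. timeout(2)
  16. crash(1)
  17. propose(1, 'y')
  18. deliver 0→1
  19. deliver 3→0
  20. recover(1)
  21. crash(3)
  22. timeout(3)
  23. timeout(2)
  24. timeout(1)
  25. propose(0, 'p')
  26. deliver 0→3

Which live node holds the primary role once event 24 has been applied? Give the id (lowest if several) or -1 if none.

1. propose(0,'r'):  nop
2. deliver 0→1:  <1:back v0 r>
3. deliver 1→0:  nop
4. deliver 0→3:  <3:back v0 r>
5. deliver 3→0:  <0:prim v0 r>
6. deliver 0→2:  <2:back v0 r>
7. deliver 2→0:  nop
8. timeout(1):  <1:prim v1 r>
9. deliver 1→0:  <0:back v1 r>
10. deliver 0→1:  nop
11. crash(2):  <2:✗back v0 r>
12. deliver 1→3:  <3:back v1 r>
13. deliver 2→0:  nop
14. recover(2):  <2:back v0 r>
15. timeout(2):  <2:back v1 r>
16. crash(1):  <1:✗prim v1 r>
17. propose(1,'y'):  nop
18. deliver 0→1:  nop
19. deliver 3→0:  nop
20. recover(1):  <1:prim v1 r>
21. crash(3):  <3:✗back v1 r>
22. timeout(3):  nop
23. timeout(2):  <2:prim v2 r>
24. timeout(1):  <1:back v2 r>

2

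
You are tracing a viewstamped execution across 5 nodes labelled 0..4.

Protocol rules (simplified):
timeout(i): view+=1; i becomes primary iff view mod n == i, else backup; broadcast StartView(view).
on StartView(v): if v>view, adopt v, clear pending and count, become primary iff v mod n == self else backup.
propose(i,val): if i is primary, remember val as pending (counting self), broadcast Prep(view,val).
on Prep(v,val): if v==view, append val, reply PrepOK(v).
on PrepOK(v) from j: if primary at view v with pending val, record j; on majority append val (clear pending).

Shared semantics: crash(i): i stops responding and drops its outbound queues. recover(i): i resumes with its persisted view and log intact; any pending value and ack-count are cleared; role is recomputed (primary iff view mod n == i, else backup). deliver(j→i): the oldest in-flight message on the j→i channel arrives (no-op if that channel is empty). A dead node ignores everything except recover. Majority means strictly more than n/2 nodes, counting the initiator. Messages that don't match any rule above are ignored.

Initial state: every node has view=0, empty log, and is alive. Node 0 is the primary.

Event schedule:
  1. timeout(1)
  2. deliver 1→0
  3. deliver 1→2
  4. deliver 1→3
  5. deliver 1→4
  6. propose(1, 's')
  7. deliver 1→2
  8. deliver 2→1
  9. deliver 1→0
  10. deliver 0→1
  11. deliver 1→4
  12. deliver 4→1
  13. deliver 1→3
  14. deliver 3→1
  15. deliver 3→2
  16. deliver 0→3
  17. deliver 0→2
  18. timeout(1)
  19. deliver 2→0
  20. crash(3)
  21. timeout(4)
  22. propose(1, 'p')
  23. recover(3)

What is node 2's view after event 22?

after 1 — timeout(1): n1:prim/v1/[-]
after 2 — deliver 1→0: n0:back/v1/[-]
after 3 — deliver 1→2: n2:back/v1/[-]
after 4 — deliver 1→3: n3:back/v1/[-]
after 5 — deliver 1→4: n4:back/v1/[-]
after 6 — propose(1,'s'): ·
after 7 — deliver 1→2: n2:back/v1/[s]
after 8 — deliver 2→1: ·
after 9 — deliver 1→0: n0:back/v1/[s]
after 10 — deliver 0→1: n1:prim/v1/[s]
after 11 — deliver 1→4: n4:back/v1/[s]
after 12 — deliver 4→1: ·
after 13 — deliver 1→3: n3:back/v1/[s]
after 14 — deliver 3→1: ·
after 15 — deliver 3→2: ·
after 16 — deliver 0→3: ·
after 17 — deliver 0→2: ·
after 18 — timeout(1): n1:back/v2/[s]
after 19 — deliver 2→0: ·
after 20 — crash(3): n3:✗back/v1/[s]
after 21 — timeout(4): n4:back/v2/[s]
after 22 — propose(1,'p'): ·

1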